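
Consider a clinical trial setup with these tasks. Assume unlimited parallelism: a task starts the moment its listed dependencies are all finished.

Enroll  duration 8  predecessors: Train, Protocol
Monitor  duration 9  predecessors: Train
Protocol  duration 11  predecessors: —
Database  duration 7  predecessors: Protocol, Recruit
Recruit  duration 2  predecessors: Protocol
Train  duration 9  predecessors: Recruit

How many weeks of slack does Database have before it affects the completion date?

Critical path: Protocol→Recruit→Train→Monitor = 11+2+9+9 = 31, so the finish is 31 weeks.
Database finishes as early as 20 and must finish by 31.
So Database can slip 31 − 20 = 11 weeks.

11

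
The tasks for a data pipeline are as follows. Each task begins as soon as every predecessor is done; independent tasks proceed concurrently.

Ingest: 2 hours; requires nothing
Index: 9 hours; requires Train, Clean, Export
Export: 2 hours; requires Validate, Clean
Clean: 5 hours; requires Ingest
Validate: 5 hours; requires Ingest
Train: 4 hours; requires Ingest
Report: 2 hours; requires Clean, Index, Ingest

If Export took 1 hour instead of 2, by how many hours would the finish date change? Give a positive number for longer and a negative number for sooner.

The binding path is Ingest→Clean→Export→Index→Report = 2+5+2+9+2 = 20; finish at 20 hours.
Export is on the critical path; changing it to 1 makes that path 19 hours.
No other chain overtakes it, so the finish is 19 hours.
Change in finish: 19 − 20 = -1 hours.

-1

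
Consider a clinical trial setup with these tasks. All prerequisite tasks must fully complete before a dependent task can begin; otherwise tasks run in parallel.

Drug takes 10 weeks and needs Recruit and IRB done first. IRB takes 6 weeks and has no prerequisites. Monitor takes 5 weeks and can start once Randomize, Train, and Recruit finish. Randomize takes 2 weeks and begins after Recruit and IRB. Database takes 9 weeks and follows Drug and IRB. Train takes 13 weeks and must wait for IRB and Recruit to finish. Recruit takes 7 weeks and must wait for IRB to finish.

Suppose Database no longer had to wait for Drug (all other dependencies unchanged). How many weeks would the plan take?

31

Before: longest chain IRB→Recruit→Drug→Database = 6+7+10+9 = 32, finish 32.
Without Drug→Database, Database's earliest start moves from 23 to 6.
The longest chain is now IRB→Recruit→Train→Monitor = 6+7+13+5 = 31, so the plan takes 31 weeks.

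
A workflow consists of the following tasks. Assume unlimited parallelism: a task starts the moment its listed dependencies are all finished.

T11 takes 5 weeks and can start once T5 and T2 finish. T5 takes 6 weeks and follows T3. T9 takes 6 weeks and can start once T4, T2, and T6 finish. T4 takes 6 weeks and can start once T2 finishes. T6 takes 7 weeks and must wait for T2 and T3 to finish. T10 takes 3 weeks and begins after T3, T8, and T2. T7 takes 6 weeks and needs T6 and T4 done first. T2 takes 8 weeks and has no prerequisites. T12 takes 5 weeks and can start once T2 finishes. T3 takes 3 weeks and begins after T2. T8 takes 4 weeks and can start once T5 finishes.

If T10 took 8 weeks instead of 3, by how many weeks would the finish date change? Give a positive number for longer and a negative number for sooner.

As given, the longest chain is T2→T3→T5→T8→T10 = 8+3+6+4+3 = 24, so the finish is 24 weeks.
T10 is on the critical path; changing it to 8 makes that path 29 weeks.
No other chain overtakes it, so the finish is 29 weeks.
Change in finish: 29 − 24 = +5 weeks.

5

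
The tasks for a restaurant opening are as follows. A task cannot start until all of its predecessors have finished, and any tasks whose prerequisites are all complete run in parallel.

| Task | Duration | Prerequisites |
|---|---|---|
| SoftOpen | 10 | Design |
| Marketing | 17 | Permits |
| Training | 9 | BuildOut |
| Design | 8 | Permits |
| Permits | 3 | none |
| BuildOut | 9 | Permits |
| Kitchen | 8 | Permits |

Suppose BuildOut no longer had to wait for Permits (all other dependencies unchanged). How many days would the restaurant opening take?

Original critical path: Permits→Design→SoftOpen = 3+8+10 = 21 ⇒ 21 days.
Without Permits→BuildOut, BuildOut's earliest start moves from 3 to 0.
After: Permits→Design→SoftOpen = 3+8+10 = 21 → 21 days.

21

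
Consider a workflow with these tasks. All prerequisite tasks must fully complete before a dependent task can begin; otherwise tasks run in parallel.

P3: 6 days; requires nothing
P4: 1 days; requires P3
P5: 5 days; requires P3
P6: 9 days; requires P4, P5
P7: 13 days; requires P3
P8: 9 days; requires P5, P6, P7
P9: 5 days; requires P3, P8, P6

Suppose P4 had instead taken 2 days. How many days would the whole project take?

As given, the longest chain is P3→P5→P6→P8→P9 = 6+5+9+9+5 = 34, so the finish is 34 days.
P4 is off the critical path — its longest chain is 30 days, giving 4 of slack.
The critical path is still P3→P5→P6→P8→P9; finish is now 34 days.

34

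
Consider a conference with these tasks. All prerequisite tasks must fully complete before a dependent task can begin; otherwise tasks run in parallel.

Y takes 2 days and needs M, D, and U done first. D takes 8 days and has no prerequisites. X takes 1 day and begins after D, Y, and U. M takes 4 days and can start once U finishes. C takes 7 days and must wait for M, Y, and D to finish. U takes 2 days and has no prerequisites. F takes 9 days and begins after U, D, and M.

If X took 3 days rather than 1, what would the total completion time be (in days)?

17

Actual critical path: D→Y→C = 8+2+7 = 17 ⇒ 17 days.
X has 6 days of float (longest path through it is 11).
No other chain overtakes it, so the finish is 17 days.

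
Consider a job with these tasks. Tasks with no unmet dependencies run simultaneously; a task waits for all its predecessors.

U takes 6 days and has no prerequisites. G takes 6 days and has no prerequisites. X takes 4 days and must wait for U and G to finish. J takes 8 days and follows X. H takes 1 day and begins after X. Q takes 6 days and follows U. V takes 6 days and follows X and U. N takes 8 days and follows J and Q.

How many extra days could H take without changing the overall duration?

The longest chain is U→X→J→N = 6+4+8+8 = 26; overall finish 26 days.
H finishes as early as 11 and must finish by 26.
Slack of H = 25 − 10 = 15 days.

15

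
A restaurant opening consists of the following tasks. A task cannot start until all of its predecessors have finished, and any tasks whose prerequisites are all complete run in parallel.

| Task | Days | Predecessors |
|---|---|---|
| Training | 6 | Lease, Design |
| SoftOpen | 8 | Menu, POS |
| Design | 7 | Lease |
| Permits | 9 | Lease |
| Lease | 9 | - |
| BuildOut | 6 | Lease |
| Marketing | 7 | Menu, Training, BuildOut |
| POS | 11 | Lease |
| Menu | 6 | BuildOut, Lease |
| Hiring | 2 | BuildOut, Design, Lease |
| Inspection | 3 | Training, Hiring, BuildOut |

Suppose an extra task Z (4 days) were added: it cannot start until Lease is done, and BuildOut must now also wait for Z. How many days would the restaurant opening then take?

Originally the restaurant opening takes 29 days.
With Z inserted, BuildOut now waits for max(Lease, Z).
New critical path: Lease→Z→BuildOut→Menu→SoftOpen = 9+4+6+6+8 = 33 ⇒ 33 days.

33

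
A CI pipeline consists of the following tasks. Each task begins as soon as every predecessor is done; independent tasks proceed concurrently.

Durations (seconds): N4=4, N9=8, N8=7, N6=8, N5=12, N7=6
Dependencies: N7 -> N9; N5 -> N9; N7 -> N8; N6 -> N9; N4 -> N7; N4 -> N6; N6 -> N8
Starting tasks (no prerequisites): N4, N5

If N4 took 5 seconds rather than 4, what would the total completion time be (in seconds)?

21

As given, the longest chain is N4→N6→N9 = 4+8+8 = 20, so the finish is 20 seconds.
N4 lies on that path, so at 5 seconds the path becomes 21 seconds.
The critical path is still N4→N6→N9; finish is now 21 seconds.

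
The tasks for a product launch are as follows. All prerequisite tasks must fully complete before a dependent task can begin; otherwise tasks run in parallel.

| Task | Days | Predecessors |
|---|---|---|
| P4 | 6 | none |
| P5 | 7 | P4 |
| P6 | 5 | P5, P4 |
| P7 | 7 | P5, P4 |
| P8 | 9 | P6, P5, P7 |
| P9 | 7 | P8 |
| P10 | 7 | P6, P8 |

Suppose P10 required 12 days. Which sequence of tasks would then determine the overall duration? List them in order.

P4, P5, P7, P8, P10

Critical path before the change: P4→P5→P7→P8→P10 = 6+7+7+9+7 = 36 giving 36 days.
P10 lies on that path, so at 12 days the path becomes 41 days.
That remains the longest chain; total 41 days.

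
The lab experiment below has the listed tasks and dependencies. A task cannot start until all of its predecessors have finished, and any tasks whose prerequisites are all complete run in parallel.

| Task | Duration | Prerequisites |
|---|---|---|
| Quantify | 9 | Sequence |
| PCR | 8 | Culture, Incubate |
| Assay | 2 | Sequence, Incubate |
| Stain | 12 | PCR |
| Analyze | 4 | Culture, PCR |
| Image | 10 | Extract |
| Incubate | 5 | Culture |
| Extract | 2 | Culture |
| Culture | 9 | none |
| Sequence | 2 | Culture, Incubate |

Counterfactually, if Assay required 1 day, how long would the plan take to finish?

34

Baseline: Culture→Incubate→PCR→Stain = 9+5+8+12 = 34 → 34 days.
The longest path through Assay is only 18 days, so Assay has float 16.
No other chain overtakes it, so the finish is 34 days.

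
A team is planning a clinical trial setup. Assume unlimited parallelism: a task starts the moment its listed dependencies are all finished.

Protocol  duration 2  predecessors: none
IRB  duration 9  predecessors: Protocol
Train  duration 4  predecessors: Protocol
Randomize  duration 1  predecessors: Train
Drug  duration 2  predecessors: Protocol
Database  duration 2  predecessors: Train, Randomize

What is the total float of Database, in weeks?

The longest chain is Protocol→IRB = 2+9 = 11; overall finish 11 weeks.
Longest path through Database: 9 weeks (earliest finish 9, latest finish 11).
Slack of Database = 9 − 7 = 2 weeks.

2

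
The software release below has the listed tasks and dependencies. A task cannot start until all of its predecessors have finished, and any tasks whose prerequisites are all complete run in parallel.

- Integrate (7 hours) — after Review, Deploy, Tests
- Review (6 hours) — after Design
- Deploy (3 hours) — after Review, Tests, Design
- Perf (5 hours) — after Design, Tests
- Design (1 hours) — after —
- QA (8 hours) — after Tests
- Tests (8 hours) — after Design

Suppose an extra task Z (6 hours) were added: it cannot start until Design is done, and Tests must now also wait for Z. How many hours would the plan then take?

25

Originally the plan takes 19 hours.
With Z inserted, Tests now waits for max(Design, Z).
New critical path: Design→Z→Tests→Deploy→Integrate = 1+6+8+3+7 = 25 ⇒ 25 hours.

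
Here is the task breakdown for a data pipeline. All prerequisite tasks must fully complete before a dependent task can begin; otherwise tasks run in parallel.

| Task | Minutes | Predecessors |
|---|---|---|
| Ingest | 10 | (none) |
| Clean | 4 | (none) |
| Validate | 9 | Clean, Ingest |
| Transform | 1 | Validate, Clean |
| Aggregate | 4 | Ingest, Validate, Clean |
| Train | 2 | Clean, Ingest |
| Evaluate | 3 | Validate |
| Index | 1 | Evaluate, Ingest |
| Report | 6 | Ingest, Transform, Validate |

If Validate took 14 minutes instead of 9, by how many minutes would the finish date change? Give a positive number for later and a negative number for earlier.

Critical path before the change: Ingest→Validate→Transform→Report = 10+9+1+6 = 26 giving 26 minutes.
Since Validate is critical, the +5 change carries straight to that chain (now 31 minutes).
The critical path is still Ingest→Validate→Transform→Report; finish is now 31 minutes.
Change in finish: 31 − 26 = +5 minutes.

5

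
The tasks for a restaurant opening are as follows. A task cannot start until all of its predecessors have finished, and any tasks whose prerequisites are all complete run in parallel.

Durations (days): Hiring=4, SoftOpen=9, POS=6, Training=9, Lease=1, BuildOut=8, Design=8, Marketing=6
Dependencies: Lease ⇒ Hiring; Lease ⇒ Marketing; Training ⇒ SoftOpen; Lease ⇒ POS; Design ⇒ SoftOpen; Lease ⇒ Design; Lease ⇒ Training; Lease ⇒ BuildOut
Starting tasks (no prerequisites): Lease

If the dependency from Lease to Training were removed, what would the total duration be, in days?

Original critical path: Lease→Training→SoftOpen = 1+9+9 = 19 ⇒ 19 days.
Without Lease→Training, Training's earliest start moves from 1 to 0.
The longest chain is now Lease→Design→SoftOpen = 1+8+9 = 18, so the schedule takes 18 days.

18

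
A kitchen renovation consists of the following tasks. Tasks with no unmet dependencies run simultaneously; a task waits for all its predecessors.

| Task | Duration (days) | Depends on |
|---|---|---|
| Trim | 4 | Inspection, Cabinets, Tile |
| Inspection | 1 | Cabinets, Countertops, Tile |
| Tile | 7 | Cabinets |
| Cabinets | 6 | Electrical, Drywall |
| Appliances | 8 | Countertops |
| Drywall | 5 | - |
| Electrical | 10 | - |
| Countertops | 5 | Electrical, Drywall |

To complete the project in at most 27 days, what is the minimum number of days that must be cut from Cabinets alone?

Current finish: 28 days; target: 27.
Cabinets is on every critical path, so each day cut from Cabinets cuts the finish by one (this holds down to a finish of 23).
Need 28 − 27 = 1 day off Cabinets → Cabinets becomes 5 days, finish becomes 27.

1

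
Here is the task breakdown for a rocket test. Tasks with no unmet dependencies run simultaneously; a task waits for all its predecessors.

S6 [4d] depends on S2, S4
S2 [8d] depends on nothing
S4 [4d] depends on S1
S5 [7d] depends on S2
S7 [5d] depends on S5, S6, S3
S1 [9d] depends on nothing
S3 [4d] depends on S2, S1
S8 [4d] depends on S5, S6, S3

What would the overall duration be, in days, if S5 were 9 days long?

Critical path before the change: S1→S4→S6→S7 = 9+4+4+5 = 22 giving 22 days.
The longest path through S5 is only 20 days, so S5 has float 2.
That remains the longest chain; total 22 days.

22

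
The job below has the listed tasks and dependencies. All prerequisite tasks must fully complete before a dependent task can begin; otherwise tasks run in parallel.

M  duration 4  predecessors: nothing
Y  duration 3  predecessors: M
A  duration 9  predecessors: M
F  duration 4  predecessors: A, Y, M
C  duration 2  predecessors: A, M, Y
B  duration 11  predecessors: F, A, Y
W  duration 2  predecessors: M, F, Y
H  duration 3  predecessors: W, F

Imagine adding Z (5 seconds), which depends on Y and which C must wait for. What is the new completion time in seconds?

Originally the project takes 28 seconds.
With Z inserted, C now waits for max(A, M, Y, Z).
New critical path: M→A→F→B = 4+9+4+11 = 28 ⇒ 28 seconds.

28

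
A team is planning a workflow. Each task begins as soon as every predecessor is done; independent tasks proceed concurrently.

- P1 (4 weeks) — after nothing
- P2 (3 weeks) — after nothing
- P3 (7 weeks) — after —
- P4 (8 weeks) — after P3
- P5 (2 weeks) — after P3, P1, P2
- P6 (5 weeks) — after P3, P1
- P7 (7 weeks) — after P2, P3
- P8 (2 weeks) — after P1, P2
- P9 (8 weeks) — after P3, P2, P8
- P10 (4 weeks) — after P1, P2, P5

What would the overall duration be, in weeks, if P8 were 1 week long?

15

Actual critical path: P3→P4 = 7+8 = 15 ⇒ 15 weeks.
P8 has 1 week of float (longest path through it is 14).
No other chain overtakes it, so the finish is 15 weeks.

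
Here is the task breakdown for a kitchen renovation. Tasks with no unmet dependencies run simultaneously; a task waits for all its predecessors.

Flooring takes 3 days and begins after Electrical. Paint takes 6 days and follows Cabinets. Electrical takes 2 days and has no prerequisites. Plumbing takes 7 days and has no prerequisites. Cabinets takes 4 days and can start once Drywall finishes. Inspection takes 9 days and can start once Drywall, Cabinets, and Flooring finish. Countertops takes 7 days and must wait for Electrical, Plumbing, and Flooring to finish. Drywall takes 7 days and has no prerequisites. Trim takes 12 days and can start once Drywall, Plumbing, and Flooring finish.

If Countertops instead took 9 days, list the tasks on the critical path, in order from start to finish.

Baseline: Drywall→Cabinets→Inspection = 7+4+9 = 20 → 20 days.
Countertops is off the critical path — its longest chain is 14 days, giving 6 of slack.
The critical path is still Drywall→Cabinets→Inspection; finish is now 20 days.

Drywall, Cabinets, Inspection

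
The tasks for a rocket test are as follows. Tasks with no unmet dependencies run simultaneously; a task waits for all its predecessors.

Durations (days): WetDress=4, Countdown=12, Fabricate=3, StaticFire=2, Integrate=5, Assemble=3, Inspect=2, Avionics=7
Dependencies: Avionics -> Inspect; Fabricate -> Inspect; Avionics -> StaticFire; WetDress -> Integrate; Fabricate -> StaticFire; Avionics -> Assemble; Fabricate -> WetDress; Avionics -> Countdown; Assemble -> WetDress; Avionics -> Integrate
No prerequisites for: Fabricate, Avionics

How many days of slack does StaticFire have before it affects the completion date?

Critical path: Avionics→Assemble→WetDress→Integrate = 7+3+4+5 = 19, so the finish is 19 days.
The longest chain containing StaticFire totals 9 days.
So StaticFire can slip 19 − 9 = 10 days.

10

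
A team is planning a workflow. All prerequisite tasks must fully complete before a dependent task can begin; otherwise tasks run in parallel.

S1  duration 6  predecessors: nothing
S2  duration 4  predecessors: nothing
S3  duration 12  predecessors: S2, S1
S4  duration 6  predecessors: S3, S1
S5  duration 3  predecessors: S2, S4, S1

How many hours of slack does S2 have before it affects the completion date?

2

The longest chain is S1→S3→S4→S5 = 6+12+6+3 = 27; overall finish 27 hours.
Longest path through S2: 25 hours (earliest finish 4, latest finish 6).
So S2 can slip 6 − 4 = 2 hours.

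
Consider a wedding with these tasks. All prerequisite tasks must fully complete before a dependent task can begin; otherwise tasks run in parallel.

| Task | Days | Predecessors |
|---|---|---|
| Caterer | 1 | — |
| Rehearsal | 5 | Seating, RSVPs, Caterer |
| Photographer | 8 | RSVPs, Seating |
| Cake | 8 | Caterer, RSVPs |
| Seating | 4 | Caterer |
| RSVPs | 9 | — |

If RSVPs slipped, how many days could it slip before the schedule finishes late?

Critical path: RSVPs→Cake = 9+8 = 17, so the finish is 17 days.
Longest path through RSVPs: 17 days (earliest finish 9, latest finish 9).
Float = 17 − 17 = 0.

0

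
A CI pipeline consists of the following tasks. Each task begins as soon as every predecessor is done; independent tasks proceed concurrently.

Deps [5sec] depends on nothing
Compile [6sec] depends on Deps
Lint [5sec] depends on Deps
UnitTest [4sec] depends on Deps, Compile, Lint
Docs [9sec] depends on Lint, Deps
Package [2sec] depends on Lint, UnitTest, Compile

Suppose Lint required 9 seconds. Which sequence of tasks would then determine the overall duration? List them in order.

Deps, Lint, Docs

Critical path before the change: Deps→Lint→Docs = 5+5+9 = 19 giving 19 seconds.
Since Lint is critical, the +4 change carries straight to that chain (now 23 seconds).
That remains the longest chain; total 23 seconds.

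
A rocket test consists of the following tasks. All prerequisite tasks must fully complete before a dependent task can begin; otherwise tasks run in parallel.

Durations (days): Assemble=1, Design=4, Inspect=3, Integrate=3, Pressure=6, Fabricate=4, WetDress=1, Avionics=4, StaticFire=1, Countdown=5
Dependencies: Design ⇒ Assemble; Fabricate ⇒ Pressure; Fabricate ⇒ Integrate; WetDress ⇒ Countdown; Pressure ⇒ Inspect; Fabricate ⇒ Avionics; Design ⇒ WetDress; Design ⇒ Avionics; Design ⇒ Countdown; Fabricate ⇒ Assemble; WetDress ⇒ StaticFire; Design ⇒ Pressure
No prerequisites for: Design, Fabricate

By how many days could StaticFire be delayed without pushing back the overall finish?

The longest chain is Design→Pressure→Inspect = 4+6+3 = 13; overall finish 13 days.
Longest path through StaticFire: 6 days (earliest finish 6, latest finish 13).
Slack of StaticFire = 12 − 5 = 7 days.

7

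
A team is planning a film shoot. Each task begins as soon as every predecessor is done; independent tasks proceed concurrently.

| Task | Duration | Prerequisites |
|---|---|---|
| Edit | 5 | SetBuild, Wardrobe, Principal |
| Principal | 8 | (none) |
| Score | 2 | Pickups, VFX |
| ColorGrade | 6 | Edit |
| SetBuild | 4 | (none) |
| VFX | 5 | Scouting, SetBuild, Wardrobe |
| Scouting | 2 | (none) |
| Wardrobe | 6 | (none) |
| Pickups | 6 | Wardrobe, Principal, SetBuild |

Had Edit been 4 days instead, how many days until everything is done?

Baseline: Principal→Edit→ColorGrade = 8+5+6 = 19 → 19 days.
Edit is on the critical path; changing it to 4 makes that path 18 days.
That remains the longest chain; total 18 days.

18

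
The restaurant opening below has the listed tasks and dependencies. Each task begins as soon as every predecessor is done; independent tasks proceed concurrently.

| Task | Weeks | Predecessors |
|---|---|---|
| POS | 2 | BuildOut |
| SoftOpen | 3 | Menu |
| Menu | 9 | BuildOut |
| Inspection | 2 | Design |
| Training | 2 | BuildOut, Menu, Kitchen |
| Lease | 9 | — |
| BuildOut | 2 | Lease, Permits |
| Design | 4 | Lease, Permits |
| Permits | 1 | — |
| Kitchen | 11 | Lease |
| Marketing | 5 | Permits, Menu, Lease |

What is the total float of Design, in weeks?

The longest chain is Lease→BuildOut→Menu→Marketing = 9+2+9+5 = 25; overall finish 25 weeks.
The longest chain containing Design totals 15 weeks.
Float = 25 − 15 = 10.

10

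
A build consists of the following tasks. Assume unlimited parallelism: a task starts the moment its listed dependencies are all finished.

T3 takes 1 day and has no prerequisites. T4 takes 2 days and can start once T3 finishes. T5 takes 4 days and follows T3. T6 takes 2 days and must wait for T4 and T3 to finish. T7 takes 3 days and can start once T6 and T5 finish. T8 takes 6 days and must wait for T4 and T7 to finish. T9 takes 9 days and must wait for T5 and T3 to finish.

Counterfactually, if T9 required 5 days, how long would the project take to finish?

14

Actual critical path: T3→T5→T9 = 1+4+9 = 14 ⇒ 14 days.
T9 lies on that path, so at 5 days the path becomes 10 days.
Now T3→T4→T6→T7→T8 = 1+2+2+3+6 = 14 is longest, so the finish becomes 14 days.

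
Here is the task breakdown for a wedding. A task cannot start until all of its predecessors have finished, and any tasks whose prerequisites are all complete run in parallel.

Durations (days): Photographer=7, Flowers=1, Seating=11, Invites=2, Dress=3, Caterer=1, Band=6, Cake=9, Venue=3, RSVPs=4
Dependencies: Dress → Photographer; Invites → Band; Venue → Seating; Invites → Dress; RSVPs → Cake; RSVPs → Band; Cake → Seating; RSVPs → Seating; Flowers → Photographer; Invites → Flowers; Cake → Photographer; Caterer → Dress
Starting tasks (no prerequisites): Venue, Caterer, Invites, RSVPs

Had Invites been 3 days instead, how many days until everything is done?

Critical path before the change: RSVPs→Cake→Seating = 4+9+11 = 24 giving 24 days.
The longest path through Invites is only 12 days, so Invites has float 12.
That remains the longest chain; total 24 days.

24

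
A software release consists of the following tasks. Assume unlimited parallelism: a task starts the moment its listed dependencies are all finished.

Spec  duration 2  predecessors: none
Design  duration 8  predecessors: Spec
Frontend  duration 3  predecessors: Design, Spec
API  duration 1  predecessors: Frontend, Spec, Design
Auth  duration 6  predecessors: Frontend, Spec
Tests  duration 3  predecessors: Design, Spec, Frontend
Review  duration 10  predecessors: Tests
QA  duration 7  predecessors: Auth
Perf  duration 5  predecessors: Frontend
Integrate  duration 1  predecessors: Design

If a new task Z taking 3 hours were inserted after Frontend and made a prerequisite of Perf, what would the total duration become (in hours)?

Originally the software release takes 26 hours.
With Z inserted, Perf now waits for max(Frontend, Z).
New critical path: Spec→Design→Frontend→Auth→QA = 2+8+3+6+7 = 26 ⇒ 26 hours.

26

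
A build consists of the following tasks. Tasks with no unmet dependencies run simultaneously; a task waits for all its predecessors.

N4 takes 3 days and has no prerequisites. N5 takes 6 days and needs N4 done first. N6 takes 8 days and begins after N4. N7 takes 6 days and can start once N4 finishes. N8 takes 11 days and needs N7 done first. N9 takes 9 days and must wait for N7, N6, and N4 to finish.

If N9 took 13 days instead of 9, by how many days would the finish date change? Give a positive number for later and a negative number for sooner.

4

Critical path before the change: N4→N6→N9 = 3+8+9 = 20 giving 20 days.
Since N9 is critical, the +4 change carries straight to that chain (now 24 days).
The critical path is still N4→N6→N9; finish is now 24 days.
Change in finish: 24 − 20 = +4 days.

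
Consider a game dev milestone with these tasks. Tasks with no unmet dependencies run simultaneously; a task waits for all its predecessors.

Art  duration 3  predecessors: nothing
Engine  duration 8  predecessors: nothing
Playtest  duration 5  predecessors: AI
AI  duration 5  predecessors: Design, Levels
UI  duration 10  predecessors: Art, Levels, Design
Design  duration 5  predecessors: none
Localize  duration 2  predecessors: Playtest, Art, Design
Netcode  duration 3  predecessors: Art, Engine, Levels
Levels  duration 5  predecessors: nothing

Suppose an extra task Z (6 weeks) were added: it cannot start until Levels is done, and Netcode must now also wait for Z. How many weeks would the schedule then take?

Originally the schedule takes 17 weeks.
With Z inserted, Netcode now waits for max(Art, Engine, Levels, Z).
New critical path: Design→AI→Playtest→Localize = 5+5+5+2 = 17 ⇒ 17 weeks.

17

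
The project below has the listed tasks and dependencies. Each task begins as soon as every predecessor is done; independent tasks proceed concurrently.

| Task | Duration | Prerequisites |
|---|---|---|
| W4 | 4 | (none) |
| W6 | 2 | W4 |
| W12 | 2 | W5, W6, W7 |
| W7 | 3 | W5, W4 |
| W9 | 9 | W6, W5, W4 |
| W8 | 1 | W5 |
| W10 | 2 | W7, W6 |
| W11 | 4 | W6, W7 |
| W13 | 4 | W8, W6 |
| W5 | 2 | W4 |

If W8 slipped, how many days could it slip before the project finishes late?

4

W4→W5→W9 = 4+2+9 = 15 sets the makespan at 15 days.
The longest chain containing W8 totals 11 days.
Float = 15 − 11 = 4.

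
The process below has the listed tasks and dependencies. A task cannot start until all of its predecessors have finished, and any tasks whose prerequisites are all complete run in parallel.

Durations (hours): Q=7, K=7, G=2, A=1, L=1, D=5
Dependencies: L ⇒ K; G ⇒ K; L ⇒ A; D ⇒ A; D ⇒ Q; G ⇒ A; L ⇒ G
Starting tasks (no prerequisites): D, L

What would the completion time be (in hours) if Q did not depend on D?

10

Original critical path: D→Q = 5+7 = 12 ⇒ 12 hours.
Without D→Q, Q's earliest start moves from 5 to 0.
The longest chain is now L→G→K = 1+2+7 = 10, so the job takes 10 hours.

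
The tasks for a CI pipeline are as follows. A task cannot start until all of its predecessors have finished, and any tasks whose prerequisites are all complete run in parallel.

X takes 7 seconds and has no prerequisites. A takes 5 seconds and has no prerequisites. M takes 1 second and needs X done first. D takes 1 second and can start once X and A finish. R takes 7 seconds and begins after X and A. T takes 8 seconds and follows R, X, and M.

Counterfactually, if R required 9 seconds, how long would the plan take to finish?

24

Actual critical path: X→R→T = 7+7+8 = 22 ⇒ 22 seconds.
R is on the critical path; changing it to 9 makes that path 24 seconds.
The critical path is still X→R→T; finish is now 24 seconds.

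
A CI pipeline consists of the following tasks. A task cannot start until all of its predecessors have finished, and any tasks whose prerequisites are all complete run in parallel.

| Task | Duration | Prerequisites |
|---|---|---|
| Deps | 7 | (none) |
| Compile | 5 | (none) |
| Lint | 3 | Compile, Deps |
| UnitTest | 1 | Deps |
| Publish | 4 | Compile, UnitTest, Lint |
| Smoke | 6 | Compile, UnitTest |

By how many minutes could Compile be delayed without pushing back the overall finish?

Deps→Lint→Publish = 7+3+4 = 14 sets the makespan at 14 minutes.
The longest chain containing Compile totals 12 minutes.
Slack of Compile = 2 − 0 = 2 minutes.

2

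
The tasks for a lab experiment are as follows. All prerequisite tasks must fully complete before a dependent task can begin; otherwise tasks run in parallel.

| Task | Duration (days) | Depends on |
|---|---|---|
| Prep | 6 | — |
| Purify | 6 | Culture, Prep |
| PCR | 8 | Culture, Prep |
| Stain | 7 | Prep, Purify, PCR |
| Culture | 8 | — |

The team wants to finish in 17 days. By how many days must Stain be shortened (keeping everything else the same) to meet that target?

Current finish: 23 days; target: 17.
Stain is on every critical path, so each day cut from Stain cuts the finish by one (this holds down to a finish of 17).
Need 23 − 17 = 6 days off Stain → Stain becomes 1 day, finish becomes 17.

6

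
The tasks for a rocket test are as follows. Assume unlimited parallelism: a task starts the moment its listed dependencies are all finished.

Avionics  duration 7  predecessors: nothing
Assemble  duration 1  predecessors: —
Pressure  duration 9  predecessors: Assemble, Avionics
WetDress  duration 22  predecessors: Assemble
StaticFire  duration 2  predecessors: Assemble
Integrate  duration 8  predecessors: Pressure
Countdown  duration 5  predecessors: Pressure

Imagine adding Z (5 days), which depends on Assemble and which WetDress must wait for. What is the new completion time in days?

Originally the project takes 24 days.
With Z inserted, WetDress now waits for max(Assemble, Z).
New critical path: Assemble→Z→WetDress = 1+5+22 = 28 ⇒ 28 days.

28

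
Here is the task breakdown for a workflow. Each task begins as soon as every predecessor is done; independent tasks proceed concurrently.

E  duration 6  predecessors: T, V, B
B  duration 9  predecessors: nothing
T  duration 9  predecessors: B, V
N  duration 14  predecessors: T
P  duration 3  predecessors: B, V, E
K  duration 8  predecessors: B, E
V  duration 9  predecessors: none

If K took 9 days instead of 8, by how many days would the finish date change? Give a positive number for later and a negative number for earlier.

Critical path before the change: B→T→E→K = 9+9+6+8 = 32 giving 32 days.
K is on the critical path; changing it to 9 makes that path 33 days.
No other chain overtakes it, so the finish is 33 days.
Change in finish: 33 − 32 = +1 days.

1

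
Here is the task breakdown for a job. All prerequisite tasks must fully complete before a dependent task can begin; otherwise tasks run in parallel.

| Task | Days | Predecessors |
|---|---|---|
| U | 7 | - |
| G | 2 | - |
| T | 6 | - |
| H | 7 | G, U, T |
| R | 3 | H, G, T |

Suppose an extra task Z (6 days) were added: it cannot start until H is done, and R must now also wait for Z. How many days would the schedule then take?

23

Originally the schedule takes 17 days.
With Z inserted, R now waits for max(H, G, T, Z).
New critical path: U→H→Z→R = 7+7+6+3 = 23 ⇒ 23 days.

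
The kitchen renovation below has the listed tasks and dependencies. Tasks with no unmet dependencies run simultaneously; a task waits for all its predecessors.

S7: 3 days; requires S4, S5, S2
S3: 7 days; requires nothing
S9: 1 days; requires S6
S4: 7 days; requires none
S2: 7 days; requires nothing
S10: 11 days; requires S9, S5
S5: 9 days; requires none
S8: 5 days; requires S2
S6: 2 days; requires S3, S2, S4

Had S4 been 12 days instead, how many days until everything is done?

26

Baseline: S4→S6→S9→S10 = 7+2+1+11 = 21 → 21 days.
S4 is on the critical path; changing it to 12 makes that path 26 days.
No other chain overtakes it, so the finish is 26 days.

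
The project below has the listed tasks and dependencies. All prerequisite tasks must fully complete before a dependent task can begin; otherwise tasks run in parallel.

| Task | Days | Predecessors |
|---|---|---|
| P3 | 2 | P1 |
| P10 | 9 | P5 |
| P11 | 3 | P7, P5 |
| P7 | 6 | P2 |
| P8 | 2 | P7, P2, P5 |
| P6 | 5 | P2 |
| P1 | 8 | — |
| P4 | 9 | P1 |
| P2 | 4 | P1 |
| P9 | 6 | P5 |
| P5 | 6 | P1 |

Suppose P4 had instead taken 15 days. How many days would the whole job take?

23

As given, the longest chain is P1→P5→P10 = 8+6+9 = 23, so the finish is 23 days.
P4 has 6 days of float (longest path through it is 17).
New critical path: P1→P4 = 8+15 = 23 ⇒ 23 days.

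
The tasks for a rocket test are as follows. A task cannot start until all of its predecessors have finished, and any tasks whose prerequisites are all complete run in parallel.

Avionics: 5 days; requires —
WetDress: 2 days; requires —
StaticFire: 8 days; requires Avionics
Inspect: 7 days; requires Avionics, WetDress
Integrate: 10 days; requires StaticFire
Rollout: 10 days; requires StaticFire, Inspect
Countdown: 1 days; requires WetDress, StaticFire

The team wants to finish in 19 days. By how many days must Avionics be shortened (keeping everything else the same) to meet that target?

Current finish: 23 days; target: 19.
Avionics is on every critical path, so each day cut from Avionics cuts the finish by one (this holds down to a finish of 19).
Need 23 − 19 = 4 days off Avionics → Avionics becomes 1 day, finish becomes 19.

4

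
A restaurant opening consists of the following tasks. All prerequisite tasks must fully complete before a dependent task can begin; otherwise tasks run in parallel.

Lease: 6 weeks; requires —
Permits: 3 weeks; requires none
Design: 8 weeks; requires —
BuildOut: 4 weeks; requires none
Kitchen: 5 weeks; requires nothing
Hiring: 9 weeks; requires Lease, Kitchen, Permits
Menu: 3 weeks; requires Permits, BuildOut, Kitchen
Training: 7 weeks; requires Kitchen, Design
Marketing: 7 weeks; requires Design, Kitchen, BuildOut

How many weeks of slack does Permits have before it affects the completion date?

3

The longest chain is Lease→Hiring = 6+9 = 15; overall finish 15 weeks.
Permits finishes as early as 3 and must finish by 6.
So Permits can slip 6 − 3 = 3 weeks.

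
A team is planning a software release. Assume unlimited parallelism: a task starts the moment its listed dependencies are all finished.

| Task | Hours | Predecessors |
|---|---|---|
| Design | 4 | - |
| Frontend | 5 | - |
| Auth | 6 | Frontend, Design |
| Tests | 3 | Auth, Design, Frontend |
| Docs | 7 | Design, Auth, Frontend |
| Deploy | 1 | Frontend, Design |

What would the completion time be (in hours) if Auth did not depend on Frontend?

With the dependency in place, Frontend→Auth→Docs = 5+6+7 = 18 sets the finish at 18 hours.
Without Frontend→Auth, Auth's earliest start moves from 5 to 4.
The longest chain is now Design→Auth→Docs = 4+6+7 = 17, so the job takes 17 hours.

17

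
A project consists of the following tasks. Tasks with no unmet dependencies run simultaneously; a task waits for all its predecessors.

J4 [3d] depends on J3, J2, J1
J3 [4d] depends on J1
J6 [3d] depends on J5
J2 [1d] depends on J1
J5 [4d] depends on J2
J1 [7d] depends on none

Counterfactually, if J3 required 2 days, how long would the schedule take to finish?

As given, the longest chain is J1→J2→J5→J6 = 7+1+4+3 = 15, so the finish is 15 days.
The longest path through J3 is only 14 days, so J3 has float 1.
The critical path is still J1→J2→J5→J6; finish is now 15 days.

15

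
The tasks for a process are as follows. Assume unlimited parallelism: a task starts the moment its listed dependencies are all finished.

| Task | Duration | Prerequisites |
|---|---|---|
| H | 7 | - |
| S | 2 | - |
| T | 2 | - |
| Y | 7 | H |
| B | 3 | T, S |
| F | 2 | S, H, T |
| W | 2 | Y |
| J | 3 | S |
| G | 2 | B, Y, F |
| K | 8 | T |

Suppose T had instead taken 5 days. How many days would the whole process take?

16

Critical path before the change: H→Y→W = 7+7+2 = 16 giving 16 days.
T has 6 days of float (longest path through it is 10).
That remains the longest chain; total 16 days.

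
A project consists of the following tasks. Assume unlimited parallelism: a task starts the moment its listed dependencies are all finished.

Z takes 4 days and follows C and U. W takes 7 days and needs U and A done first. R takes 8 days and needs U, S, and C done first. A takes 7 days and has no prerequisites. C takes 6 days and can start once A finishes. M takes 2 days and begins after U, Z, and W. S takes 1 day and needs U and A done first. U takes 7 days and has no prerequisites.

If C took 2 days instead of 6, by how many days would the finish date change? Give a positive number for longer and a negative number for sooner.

The binding path is A→C→R = 7+6+8 = 21; finish at 21 days.
C lies on that path, so at 2 days the path becomes 17 days.
That remains the longest chain; total 17 days.
Change in finish: 17 − 21 = -4 days.

-4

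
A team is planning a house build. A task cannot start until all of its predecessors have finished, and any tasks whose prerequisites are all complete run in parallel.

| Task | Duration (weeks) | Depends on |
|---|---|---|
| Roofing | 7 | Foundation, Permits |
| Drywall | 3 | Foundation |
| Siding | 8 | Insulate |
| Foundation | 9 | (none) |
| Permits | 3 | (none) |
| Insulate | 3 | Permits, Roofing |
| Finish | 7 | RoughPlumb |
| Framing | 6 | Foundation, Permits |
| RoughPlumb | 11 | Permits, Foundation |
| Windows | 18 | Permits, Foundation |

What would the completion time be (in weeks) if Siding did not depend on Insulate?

Original critical path: Foundation→Roofing→Insulate→Siding = 9+7+3+8 = 27 ⇒ 27 weeks.
Without Insulate→Siding, Siding's earliest start moves from 19 to 0.
The longest chain is now Foundation→Windows = 9+18 = 27, so the house build takes 27 weeks.

27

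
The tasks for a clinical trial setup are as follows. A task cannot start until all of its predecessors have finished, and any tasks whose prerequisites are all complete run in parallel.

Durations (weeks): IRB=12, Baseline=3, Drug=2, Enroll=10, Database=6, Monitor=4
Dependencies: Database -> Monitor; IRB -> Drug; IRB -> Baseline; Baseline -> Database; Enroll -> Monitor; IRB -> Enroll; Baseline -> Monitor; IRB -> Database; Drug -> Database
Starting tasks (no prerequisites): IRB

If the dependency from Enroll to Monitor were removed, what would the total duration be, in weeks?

25

With the dependency in place, IRB→Enroll→Monitor = 12+10+4 = 26 sets the finish at 26 weeks.
Without Enroll→Monitor, Monitor's earliest start moves from 22 to 21.
The longest chain is now IRB→Baseline→Database→Monitor = 12+3+6+4 = 25, so the project takes 25 weeks.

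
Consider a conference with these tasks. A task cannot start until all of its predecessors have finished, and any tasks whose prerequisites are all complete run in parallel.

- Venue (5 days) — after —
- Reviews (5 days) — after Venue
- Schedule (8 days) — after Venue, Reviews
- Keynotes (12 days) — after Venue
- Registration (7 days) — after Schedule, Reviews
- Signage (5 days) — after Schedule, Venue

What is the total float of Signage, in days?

Critical path: Venue→Reviews→Schedule→Registration = 5+5+8+7 = 25, so the finish is 25 days.
Signage finishes as early as 23 and must finish by 25.
So Signage can slip 25 − 23 = 2 days.

2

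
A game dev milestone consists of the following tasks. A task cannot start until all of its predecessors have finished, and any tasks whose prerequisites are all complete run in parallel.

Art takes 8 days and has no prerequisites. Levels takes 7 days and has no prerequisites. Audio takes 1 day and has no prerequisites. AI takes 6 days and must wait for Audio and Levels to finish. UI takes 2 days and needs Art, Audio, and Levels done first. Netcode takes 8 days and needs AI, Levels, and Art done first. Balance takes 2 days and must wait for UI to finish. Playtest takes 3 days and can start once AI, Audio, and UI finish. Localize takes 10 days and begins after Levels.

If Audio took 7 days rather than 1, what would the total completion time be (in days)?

21

The binding path is Levels→AI→Netcode = 7+6+8 = 21; finish at 21 days.
Audio has 6 days of float (longest path through it is 15).
No other chain overtakes it, so the finish is 21 days.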